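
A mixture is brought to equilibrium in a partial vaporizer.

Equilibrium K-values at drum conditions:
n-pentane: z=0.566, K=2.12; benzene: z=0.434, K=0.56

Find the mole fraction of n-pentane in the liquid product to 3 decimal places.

x_n-pentane = 0.282

Binary case is linear: z₁(K₁−1)(1+V/F(K₂−1)) + z₂(K₂−1)(1+V/F(K₁−1)) = 0
⇒ V/F = [z₁(K₁−1)+z₂(K₂−1)] / [−(K₁−1)(K₂−1)] = 0.4430/0.4928 = 0.899
Compositions from xᵢ = zᵢ/(1+V/F(Kᵢ−1)), yᵢ = Kᵢxᵢ:
  n-pentane: x = 0.282, y = 0.598
  benzene: x = 0.718, y = 0.402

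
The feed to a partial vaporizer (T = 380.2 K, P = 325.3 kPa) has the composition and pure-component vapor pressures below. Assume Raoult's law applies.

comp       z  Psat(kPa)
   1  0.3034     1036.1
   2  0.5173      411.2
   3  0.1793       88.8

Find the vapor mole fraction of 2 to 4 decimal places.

Raoult's law: Kᵢ = Pᵢˢᵃᵗ/P = Pᵢˢᵃᵗ/325.3.
  K_1 = 1036.1/325.3 = 3.185060, K_2 = 411.2/325.3 = 1.264064, K_3 = 88.8/325.3 = 0.272979
Material balance + equilibrium reduce to Σ zᵢ(Kᵢ−1)/(1+V/F(Kᵢ−1)) = 0.
Feasibility: ΣzᵢKᵢ = 1.6692, Σzᵢ/Kᵢ = 1.1613 — both > 1, two phases present.
Newton iteration, V/F⁰ = 0.5:
  V/F = 0.5000: g = 0.23268, g' = -0.5929 → V/F = 0.8924
  V/F = 0.8924: g = -0.03592, g' = -0.9585 → V/F = 0.8550
  V/F = 0.8550: g = -0.00189, g' = -0.8619 → V/F = 0.8528
Converged at V/F = 0.8528.
Compositions from xᵢ = zᵢ/(1+V/F(Kᵢ−1)), yᵢ = Kᵢxᵢ:
  1: x = 0.1060, y = 0.3375
  2: x = 0.4222, y = 0.5337
  3: x = 0.4718, y = 0.1288

y_2 = 0.5337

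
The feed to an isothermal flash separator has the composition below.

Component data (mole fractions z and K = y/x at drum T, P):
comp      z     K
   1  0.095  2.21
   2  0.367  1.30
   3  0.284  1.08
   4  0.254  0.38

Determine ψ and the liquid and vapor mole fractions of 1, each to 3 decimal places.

ψ = 0.355, x_1 = 0.066, y_1 = 0.147

Material balance + equilibrium reduce to Σ zᵢ(Kᵢ−1)/(1+ψ(Kᵢ−1)) = 0.
Check two-phase: ΣzᵢKᵢ = 1.090 > 1 and Σzᵢ/Kᵢ = 1.257 > 1, so g(0) = 0.090 > 0 and g(1) = -0.257 < 0.
Iterate (Newton) starting at ψ = 0.5:
  ψ = 0.500: g = -0.0390, g' = -0.286 → ψ = 0.363
  ψ = 0.363: g = -0.0021, g' = -0.258 → ψ = 0.355
Converged at ψ = 0.355.
Compositions from xᵢ = zᵢ/(1+ψ(Kᵢ−1)), yᵢ = Kᵢxᵢ:
  1: x = 0.066, y = 0.147
  2: x = 0.332, y = 0.431
  3: x = 0.276, y = 0.298
  4: x = 0.326, y = 0.124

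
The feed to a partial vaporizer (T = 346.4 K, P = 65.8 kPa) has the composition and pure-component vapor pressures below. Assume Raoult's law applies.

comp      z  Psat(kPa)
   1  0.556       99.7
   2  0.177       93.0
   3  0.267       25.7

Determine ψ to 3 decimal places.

Raoult's law: Kᵢ = Pᵢˢᵃᵗ/P = Pᵢˢᵃᵗ/65.8.
  K_1 = 99.7/65.8 = 1.51520, K_2 = 93.0/65.8 = 1.41337, K_3 = 25.7/65.8 = 0.39058
Material balance + equilibrium reduce to Σ zᵢ(Kᵢ−1)/(1+ψ(Kᵢ−1)) = 0.
Feasibility: ΣzᵢKᵢ = 1.197, Σzᵢ/Kᵢ = 1.176 — both > 1, two phases present.
Newton–Raphson from ψ = 0.5:
  ψ = 0.500: g = 0.0544, g' = -0.319 → ψ = 0.670
  ψ = 0.670: g = -0.0049, g' = -0.384 → ψ = 0.658
  ψ = 0.658: g = -0.0000, g' = -0.377 → ψ = 0.657
Converged at ψ = 0.657.

ψ = 0.657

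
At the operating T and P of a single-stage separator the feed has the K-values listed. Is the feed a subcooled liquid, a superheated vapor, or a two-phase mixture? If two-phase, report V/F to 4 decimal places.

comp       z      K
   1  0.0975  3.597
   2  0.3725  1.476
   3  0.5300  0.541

two-phase, V/F = 0.3371

ΣzᵢKᵢ = 1.1872; Σzᵢ/Kᵢ = 1.2591.
Both exceed 1, so a two-phase solution exists.
Iterate (Newton) starting at ψ = 0.58:
  ψ = 0.5800: g = -0.09155, g' = -0.3639 → ψ = 0.3284
  ψ = 0.3284: g = 0.00354, g' = -0.4095 → ψ = 0.3371
Converged at ψ = 0.3371.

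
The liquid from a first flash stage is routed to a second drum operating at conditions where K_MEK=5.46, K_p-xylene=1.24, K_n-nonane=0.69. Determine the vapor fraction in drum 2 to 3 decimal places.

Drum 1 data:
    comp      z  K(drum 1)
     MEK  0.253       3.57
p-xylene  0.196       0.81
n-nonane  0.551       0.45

Drum 1:
Let ψ₁ = V/F and solve Σ zᵢ(Kᵢ−1)/(1+ψ₁(Kᵢ−1)) = 0.
Check two-phase: ΣzᵢKᵢ = 1.310 > 1 and Σzᵢ/Kᵢ = 1.537 > 1, so g(0) = 0.310 > 0 and g(1) = -0.537 < 0.
Newton iteration, ψ₁⁰ = 0.5:
  ψ₁ = 0.500: g = -0.1746, g' = -0.646 → ψ₁ = 0.230
  ψ₁ = 0.230: g = 0.0231, g' = -0.887 → ψ₁ = 0.256
Converged at ψ₁ = 0.256.
Drum-1 compositions:
  MEK: x = 0.153, y = 0.544
  p-xylene: x = 0.206, y = 0.167
  n-nonane: x = 0.641, y = 0.289
Drum-2 feed = drum-1 liquid: z₂ = (0.1525, 0.2060, 0.6415).
Drum 2:
Newton iteration, ψ₂⁰ = 0.63:
  ψ₂ = 0.630: g = -0.0256, g' = -0.313 → ψ₂ = 0.548
  ψ₂ = 0.548: g = 0.0016, g' = -0.354 → ψ₂ = 0.553
Converged at ψ₂ = 0.553.
  MEK: x = 0.044, y = 0.240
  p-xylene: x = 0.182, y = 0.226
  n-nonane: x = 0.774, y = 0.534

V/F (drum 2) = 0.553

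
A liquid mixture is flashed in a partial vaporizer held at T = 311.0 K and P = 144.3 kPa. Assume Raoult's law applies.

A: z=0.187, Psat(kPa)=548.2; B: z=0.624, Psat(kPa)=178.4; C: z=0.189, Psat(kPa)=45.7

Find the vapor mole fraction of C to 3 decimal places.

Raoult's law: Kᵢ = Pᵢˢᵃᵗ/P = Pᵢˢᵃᵗ/144.3.
  K_A = 548.2/144.3 = 3.79903, K_B = 178.4/144.3 = 1.23631, K_C = 45.7/144.3 = 0.31670
Let ψ = V/F and solve Σ zᵢ(Kᵢ−1)/(1+ψ(Kᵢ−1)) = 0.
Check two-phase: ΣzᵢKᵢ = 1.542 > 1 and Σzᵢ/Kᵢ = 1.151 > 1, so g(0) = 0.542 > 0 and g(1) = -0.151 < 0.
Newton iteration, ψ⁰ = 0.5:
  ψ = 0.500: g = 0.1539, g' = -0.486 → ψ = 0.817
  ψ = 0.817: g = -0.0093, g' = -0.612 → ψ = 0.801
Converged at ψ = 0.801.
Compositions from xᵢ = zᵢ/(1+ψ(Kᵢ−1)), yᵢ = Kᵢxᵢ:
  A: x = 0.058, y = 0.219
  B: x = 0.525, y = 0.649
  C: x = 0.418, y = 0.132

y_C = 0.132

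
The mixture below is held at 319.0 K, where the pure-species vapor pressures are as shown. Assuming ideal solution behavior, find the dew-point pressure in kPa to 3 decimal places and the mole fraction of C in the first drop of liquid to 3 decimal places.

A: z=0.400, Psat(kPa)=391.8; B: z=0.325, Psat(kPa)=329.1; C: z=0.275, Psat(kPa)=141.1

At the dew point ψ → 1, so Σzᵢ/Kᵢ = 1 with Kᵢ = Pᵢˢᵃᵗ/P ⇒ 1/P = Σzᵢ/Pᵢˢᵃᵗ.
1/P = 0.400/391.8 + 0.325/329.1 + 0.275/141.1 = 0.003957 ⇒ P = 252.688 kPa
xᵢ = zᵢP/Pᵢˢᵃᵗ ⇒ x_C = 0.275·252.688/141.1 = 0.492

Pdew = 252.688 kPa, x_C = 0.492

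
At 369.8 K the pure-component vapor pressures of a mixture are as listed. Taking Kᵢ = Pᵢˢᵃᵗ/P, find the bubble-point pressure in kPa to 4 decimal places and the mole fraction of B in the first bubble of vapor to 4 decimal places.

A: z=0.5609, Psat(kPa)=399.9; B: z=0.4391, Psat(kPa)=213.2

At the bubble point ψ → 0, so ΣzᵢKᵢ = 1 with Kᵢ = Pᵢˢᵃᵗ/P ⇒ P = ΣzᵢPᵢˢᵃᵗ.
P = 0.5609·399.9 + 0.4391·213.2 = 317.9200 kPa
yᵢ = zᵢPᵢˢᵃᵗ/P ⇒ y_B = 0.4391·213.2/317.9200 = 0.2945

Pbub = 317.9200 kPa, y_B = 0.2945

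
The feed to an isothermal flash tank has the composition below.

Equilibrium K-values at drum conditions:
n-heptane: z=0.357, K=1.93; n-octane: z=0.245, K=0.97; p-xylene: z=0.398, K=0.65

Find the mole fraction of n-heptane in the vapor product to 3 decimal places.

y_n-heptane = 0.407

Rachford–Rice: g(V/F) = Σ zᵢ(Kᵢ−1)/(1+V/F(Kᵢ−1)) = 0.
Check two-phase: ΣzᵢKᵢ = 1.185 > 1 and Σzᵢ/Kᵢ = 1.050 > 1, so g(0) = 0.185 > 0 and g(1) = -0.050 < 0.
Iterate (Newton) starting at V/F = 0.5:
  V/F = 0.500: g = 0.0503, g' = -0.216 → V/F = 0.733
  V/F = 0.733: g = 0.0025, g' = -0.198 → V/F = 0.746
Converged at V/F = 0.746.
Compositions from xᵢ = zᵢ/(1+V/F(Kᵢ−1)), yᵢ = Kᵢxᵢ:
  n-heptane: x = 0.211, y = 0.407
  n-octane: x = 0.251, y = 0.243
  p-xylene: x = 0.539, y = 0.350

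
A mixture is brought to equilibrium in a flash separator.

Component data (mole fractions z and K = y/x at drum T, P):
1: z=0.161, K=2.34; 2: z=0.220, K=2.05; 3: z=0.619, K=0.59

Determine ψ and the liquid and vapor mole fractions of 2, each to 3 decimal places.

Material balance + equilibrium reduce to Σ zᵢ(Kᵢ−1)/(1+ψ(Kᵢ−1)) = 0.
Check two-phase: ΣzᵢKᵢ = 1.193 > 1 and Σzᵢ/Kᵢ = 1.225 > 1, so g(0) = 0.193 > 0 and g(1) = -0.225 < 0.
Iterate (Newton) starting at ψ = 0.5:
  ψ = 0.500: g = -0.0386, g' = -0.373 → ψ = 0.396
  ψ = 0.396: g = 0.0009, g' = -0.393 → ψ = 0.399
Converged at ψ = 0.399.
Compositions from xᵢ = zᵢ/(1+ψ(Kᵢ−1)), yᵢ = Kᵢxᵢ:
  1: x = 0.105, y = 0.246
  2: x = 0.155, y = 0.318
  3: x = 0.740, y = 0.437

ψ = 0.399, x_2 = 0.155, y_2 = 0.318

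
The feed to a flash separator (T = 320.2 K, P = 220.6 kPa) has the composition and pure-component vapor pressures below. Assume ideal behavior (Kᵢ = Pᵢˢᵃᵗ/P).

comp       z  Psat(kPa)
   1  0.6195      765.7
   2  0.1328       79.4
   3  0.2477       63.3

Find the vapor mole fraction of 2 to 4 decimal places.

y_2 = 0.0913

Raoult's law: Kᵢ = Pᵢˢᵃᵗ/P = Pᵢˢᵃᵗ/220.6.
  K_1 = 765.7/220.6 = 3.470988, K_2 = 79.4/220.6 = 0.359927, K_3 = 63.3/220.6 = 0.286945
Let ψ = V/F and solve Σ zᵢ(Kᵢ−1)/(1+ψ(Kᵢ−1)) = 0.
g(0) = ΣzᵢKᵢ − 1 = 1.2692 and g(1) = 1 − Σzᵢ/Kᵢ = -0.4107, so a root lies in (0, 1).
Iterate (Newton) starting at ψ = 0.5:
  ψ = 0.5000: g = 0.28527, g' = -1.1787 → ψ = 0.7420
  ψ = 0.7420: g = 0.00328, g' = -1.2364 → ψ = 0.7447
Converged at ψ = 0.7447.
Compositions from xᵢ = zᵢ/(1+ψ(Kᵢ−1)), yᵢ = Kᵢxᵢ:
  1: x = 0.2181, y = 0.7571
  2: x = 0.2537, y = 0.0913
  3: x = 0.5281, y = 0.1515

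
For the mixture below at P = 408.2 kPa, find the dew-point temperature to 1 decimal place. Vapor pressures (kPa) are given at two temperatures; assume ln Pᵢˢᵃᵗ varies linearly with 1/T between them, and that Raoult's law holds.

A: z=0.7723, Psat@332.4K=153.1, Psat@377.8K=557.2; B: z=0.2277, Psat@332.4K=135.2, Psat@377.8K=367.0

T = 369.4 K

Dew-point temperature: Σzᵢ·P/Pᵢˢᵃᵗ(T) = 1. Interpolate ln Pᵢˢᵃᵗ = aᵢ + bᵢ/T.
  T = 332.4 K: ΣzᵢP/Pᵢˢᵃᵗ = 2.7466
  T = 377.8 K: ΣzᵢP/Pᵢˢᵃᵗ = 0.8190
  T = 355.1 K: ΣzᵢP/Pᵢˢᵃᵗ = 1.4399
  T = 366.5 K: ΣzᵢP/Pᵢˢᵃᵗ = 1.0747
  T = 372.1 K: ΣzᵢP/Pᵢˢᵃᵗ = 0.9373
  T = 369.3 K: ΣzᵢP/Pᵢˢᵃᵗ = 1.0031
Interpolating between 369.3 K and 372.1 K gives T ≈ 369.4 K.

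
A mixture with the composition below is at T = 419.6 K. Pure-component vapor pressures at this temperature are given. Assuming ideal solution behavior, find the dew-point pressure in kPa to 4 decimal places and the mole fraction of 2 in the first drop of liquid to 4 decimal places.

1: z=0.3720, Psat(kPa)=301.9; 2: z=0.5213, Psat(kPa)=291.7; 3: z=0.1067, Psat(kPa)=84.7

Pdew = 233.6969 kPa, x_2 = 0.4176

At the dew point ψ → 1, so Σzᵢ/Kᵢ = 1 with Kᵢ = Pᵢˢᵃᵗ/P ⇒ 1/P = Σzᵢ/Pᵢˢᵃᵗ.
1/P = 0.3720/301.9 + 0.5213/291.7 + 0.1067/84.7 = 0.0042790 ⇒ P = 233.6969 kPa
xᵢ = zᵢP/Pᵢˢᵃᵗ ⇒ x_2 = 0.5213·233.6969/291.7 = 0.4176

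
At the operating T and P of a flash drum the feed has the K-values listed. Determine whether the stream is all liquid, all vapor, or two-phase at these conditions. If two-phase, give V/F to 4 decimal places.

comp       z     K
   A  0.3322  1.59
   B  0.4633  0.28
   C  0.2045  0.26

all liquid

ΣzᵢKᵢ = 0.7111; Σzᵢ/Kᵢ = 2.6501.
Since ΣzᵢKᵢ < 1 the mixture is below its bubble point — single liquid phase.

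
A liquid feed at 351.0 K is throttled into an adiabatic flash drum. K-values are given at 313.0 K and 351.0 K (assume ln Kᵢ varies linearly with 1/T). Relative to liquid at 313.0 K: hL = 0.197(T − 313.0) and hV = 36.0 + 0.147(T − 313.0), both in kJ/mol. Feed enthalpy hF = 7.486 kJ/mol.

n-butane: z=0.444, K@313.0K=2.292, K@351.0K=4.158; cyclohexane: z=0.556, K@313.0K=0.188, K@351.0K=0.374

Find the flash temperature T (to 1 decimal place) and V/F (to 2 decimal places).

Adiabatic flash: solve Rachford–Rice at each trial T, then check hF = ψ·hV(T) + (1−ψ)·hL(T).
  T = 313.0 K: K = (2.292, 0.188), RR gives ψ = 0.116, H_out = 4.192 kJ/mol
  T = 351.0 K: K = (4.158, 0.374), RR gives ψ = 0.533, H_out = 25.668 kJ/mol
  T = 332.0 K: K = (3.140, 0.270), RR gives ψ = 0.349, H_out = 15.968 kJ/mol
  T = 322.5 K: K = (2.695, 0.227), RR gives ψ = 0.246, H_out = 10.617 kJ/mol
  T = 317.8 K: K = (2.491, 0.207), RR gives ψ = 0.187, H_out = 7.627 kJ/mol
  T = 315.4 K: K = (2.390, 0.197), RR gives ψ = 0.153, H_out = 5.967 kJ/mol
Linear interpolation between T = 315.4 (H_out = 5.967) and T = 317.8 (H_out = 7.627) on hF = 7.486 gives T ≈ 317.6 K, at which ψ = 0.18.

T = 317.6 K, V/F = 0.18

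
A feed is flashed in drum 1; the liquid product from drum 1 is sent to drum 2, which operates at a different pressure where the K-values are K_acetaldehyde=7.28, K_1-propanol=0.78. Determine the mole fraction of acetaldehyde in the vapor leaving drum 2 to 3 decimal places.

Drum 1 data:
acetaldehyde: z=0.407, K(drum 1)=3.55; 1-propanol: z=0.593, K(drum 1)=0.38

Drum 1:
Rachford–Rice: g(ψ₁) = Σ zᵢ(Kᵢ−1)/(1+ψ₁(Kᵢ−1)) = 0.
g(0) = ΣzᵢKᵢ − 1 = 0.670 and g(1) = 1 − Σzᵢ/Kᵢ = -0.675, so a root lies in (0, 1).
Newton–Raphson from ψ₁ = 0.5:
  ψ₁ = 0.500: g = -0.0766, g' = -0.990 → ψ₁ = 0.423
  ψ₁ = 0.423: g = 0.0014, g' = -1.032 → ψ₁ = 0.424
Converged at ψ₁ = 0.424.
Drum-1 compositions:
  acetaldehyde: x = 0.196, y = 0.694
  1-propanol: x = 0.804, y = 0.306
Drum-2 feed = drum-1 liquid: z₂ = (0.1956, 0.8044).
Drum 2:
Rachford–Rice: g(ψ₂) = Σ zᵢ(Kᵢ−1)/(1+ψ₂(Kᵢ−1)) = 0.
Feasibility: ΣzᵢKᵢ = 2.051, Σzᵢ/Kᵢ = 1.058 — both > 1, two phases present.
Binary case is linear: z₁(K₁−1)(1+ψ₂(K₂−1)) + z₂(K₂−1)(1+ψ₂(K₁−1)) = 0
⇒ ψ₂ = [z₁(K₁−1)+z₂(K₂−1)] / [−(K₁−1)(K₂−1)] = 1.0513/1.3816 = 0.761
  acetaldehyde: x = 0.034, y = 0.246
  1-propanol: x = 0.966, y = 0.754

y_acetaldehyde (drum 2) = 0.246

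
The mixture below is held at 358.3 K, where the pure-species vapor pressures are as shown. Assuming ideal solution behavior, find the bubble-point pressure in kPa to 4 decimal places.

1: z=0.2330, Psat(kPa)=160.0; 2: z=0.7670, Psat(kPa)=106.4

At the bubble point ψ → 0, so ΣzᵢKᵢ = 1 with Kᵢ = Pᵢˢᵃᵗ/P ⇒ P = ΣzᵢPᵢˢᵃᵗ.
P = 0.2330·160.0 + 0.7670·106.4 = 118.8888 kPa

Pbub = 118.8888 kPa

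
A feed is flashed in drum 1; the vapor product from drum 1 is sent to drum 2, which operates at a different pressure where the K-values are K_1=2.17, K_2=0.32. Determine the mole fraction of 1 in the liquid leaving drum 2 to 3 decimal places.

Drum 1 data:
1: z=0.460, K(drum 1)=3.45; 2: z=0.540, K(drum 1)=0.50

Drum 1:
Let ψ₁ = V/F and solve Σ zᵢ(Kᵢ−1)/(1+ψ₁(Kᵢ−1)) = 0.
g(0) = ΣzᵢKᵢ − 1 = 0.857 and g(1) = 1 − Σzᵢ/Kᵢ = -0.213, so a root lies in (0, 1).
Newton–Raphson from ψ₁ = 0.5:
  ψ₁ = 0.500: g = 0.1465, g' = -0.798 → ψ₁ = 0.684
  ψ₁ = 0.684: g = 0.0111, g' = -0.698 → ψ₁ = 0.700
Converged at ψ₁ = 0.700.
Drum-1 compositions:
  1: x = 0.169, y = 0.585
  2: x = 0.831, y = 0.415
Drum-2 feed = drum-1 vapor: z₂ = (0.5847, 0.4153).
Drum 2:
Binary case is linear: z₁(K₁−1)(1+ψ₂(K₂−1)) + z₂(K₂−1)(1+ψ₂(K₁−1)) = 0
⇒ ψ₂ = [z₁(K₁−1)+z₂(K₂−1)] / [−(K₁−1)(K₂−1)] = 0.4018/0.7956 = 0.505
  1: x = 0.368, y = 0.798
  2: x = 0.632, y = 0.202

x_1 (drum 2) = 0.368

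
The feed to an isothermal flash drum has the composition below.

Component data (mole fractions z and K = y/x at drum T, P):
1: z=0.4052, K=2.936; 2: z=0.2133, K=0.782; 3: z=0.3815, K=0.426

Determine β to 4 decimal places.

β = 0.5611

Let β = V/F and solve Σ zᵢ(Kᵢ−1)/(1+β(Kᵢ−1)) = 0.
Feasibility: ΣzᵢKᵢ = 1.5190, Σzᵢ/Kᵢ = 1.3063 — both > 1, two phases present.
Newton iteration, β⁰ = 0.5:
  β = 0.5000: g = 0.03930, g' = -0.6522 → β = 0.5603
  β = 0.5603: g = 0.00055, g' = -0.6357 → β = 0.5611
Converged at β = 0.5611.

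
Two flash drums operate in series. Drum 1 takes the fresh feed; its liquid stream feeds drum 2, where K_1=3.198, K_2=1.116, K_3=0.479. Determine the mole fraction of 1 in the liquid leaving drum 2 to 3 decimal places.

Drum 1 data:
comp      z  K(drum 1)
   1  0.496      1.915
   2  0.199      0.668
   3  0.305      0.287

x_1 (drum 2) = 0.144

Drum 1:
Let ψ₁ = V/F and solve Σ zᵢ(Kᵢ−1)/(1+ψ₁(Kᵢ−1)) = 0.
Feasibility: ΣzᵢKᵢ = 1.170, Σzᵢ/Kᵢ = 1.620 — both > 1, two phases present.
Iterate (Newton) starting at ψ₁ = 0.6:
  ψ₁ = 0.600: g = -0.1696, g' = -0.681 → ψ₁ = 0.351
  ψ₁ = 0.351: g = -0.0213, g' = -0.542 → ψ₁ = 0.312
  ψ₁ = 0.312: g = -0.0001, g' = -0.535 → ψ₁ = 0.311
Converged at ψ₁ = 0.311.
Drum-1 compositions:
  1: x = 0.386, y = 0.739
  2: x = 0.222, y = 0.148
  3: x = 0.392, y = 0.113
Drum-2 feed = drum-1 liquid: z₂ = (0.3860, 0.2219, 0.3920).
Drum 2:
Material balance + equilibrium reduce to Σ zᵢ(Kᵢ−1)/(1+ψ₂(Kᵢ−1)) = 0.
Check two-phase: ΣzᵢKᵢ = 1.670 > 1 and Σzᵢ/Kᵢ = 1.138 > 1, so g(0) = 0.670 > 0 and g(1) = -0.138 < 0.
Iterate (Newton) starting at ψ₂ = 0.3:
  ψ₂ = 0.300: g = 0.2941, g' = -0.830 → ψ₂ = 0.655
  ψ₂ = 0.655: g = 0.0619, g' = -0.561 → ψ₂ = 0.765
  ψ₂ = 0.765: g = 0.0005, g' = -0.556 → ψ₂ = 0.766
Converged at ψ₂ = 0.766.
  1: x = 0.144, y = 0.460
  2: x = 0.204, y = 0.227
  3: x = 0.652, y = 0.312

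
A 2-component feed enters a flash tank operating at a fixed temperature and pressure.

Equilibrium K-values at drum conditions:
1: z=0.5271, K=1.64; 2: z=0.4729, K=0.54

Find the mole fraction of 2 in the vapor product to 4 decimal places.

Rachford–Rice: g(ψ) = Σ zᵢ(Kᵢ−1)/(1+ψ(Kᵢ−1)) = 0.
g(0) = ΣzᵢKᵢ − 1 = 0.1198 and g(1) = 1 − Σzᵢ/Kᵢ = -0.1971, so a root lies in (0, 1).
Binary case is linear: z₁(K₁−1)(1+ψ(K₂−1)) + z₂(K₂−1)(1+ψ(K₁−1)) = 0
⇒ ψ = [z₁(K₁−1)+z₂(K₂−1)] / [−(K₁−1)(K₂−1)] = 0.11981/0.29440 = 0.4070
Compositions from xᵢ = zᵢ/(1+ψ(Kᵢ−1)), yᵢ = Kᵢxᵢ:
  1: x = 0.4182, y = 0.6858
  2: x = 0.5818, y = 0.3142

y_2 = 0.3142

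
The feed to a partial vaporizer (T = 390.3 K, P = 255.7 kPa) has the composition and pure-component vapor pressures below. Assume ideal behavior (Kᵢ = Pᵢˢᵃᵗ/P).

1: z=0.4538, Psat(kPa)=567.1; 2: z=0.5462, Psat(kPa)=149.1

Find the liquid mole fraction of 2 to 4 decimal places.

x_2 = 0.7450

Raoult's law: Kᵢ = Pᵢˢᵃᵗ/P = Pᵢˢᵃᵗ/255.7.
  K_1 = 567.1/255.7 = 2.217833, K_2 = 149.1/255.7 = 0.583105
Let ψ = V/F and solve Σ zᵢ(Kᵢ−1)/(1+ψ(Kᵢ−1)) = 0.
g(0) = ΣzᵢKᵢ − 1 = 0.3249 and g(1) = 1 − Σzᵢ/Kᵢ = -0.1413, so a root lies in (0, 1).
Binary case is linear: z₁(K₁−1)(1+ψ(K₂−1)) + z₂(K₂−1)(1+ψ(K₁−1)) = 0
⇒ ψ = [z₁(K₁−1)+z₂(K₂−1)] / [−(K₁−1)(K₂−1)] = 0.32494/0.50771 = 0.6400
Compositions from xᵢ = zᵢ/(1+ψ(Kᵢ−1)), yᵢ = Kᵢxᵢ:
  1: x = 0.2550, y = 0.5656
  2: x = 0.7450, y = 0.4344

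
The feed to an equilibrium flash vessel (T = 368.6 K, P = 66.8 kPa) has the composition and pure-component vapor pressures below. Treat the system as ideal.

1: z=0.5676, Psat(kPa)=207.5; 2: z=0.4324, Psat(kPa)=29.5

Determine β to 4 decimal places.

Raoult's law: Kᵢ = Pᵢˢᵃᵗ/P = Pᵢˢᵃᵗ/66.8.
  K_1 = 207.5/66.8 = 3.106287, K_2 = 29.5/66.8 = 0.441617
Binary case is linear: z₁(K₁−1)(1+β(K₂−1)) + z₂(K₂−1)(1+β(K₁−1)) = 0
⇒ β = [z₁(K₁−1)+z₂(K₂−1)] / [−(K₁−1)(K₂−1)] = 0.95408/1.17612 = 0.8112

β = 0.8112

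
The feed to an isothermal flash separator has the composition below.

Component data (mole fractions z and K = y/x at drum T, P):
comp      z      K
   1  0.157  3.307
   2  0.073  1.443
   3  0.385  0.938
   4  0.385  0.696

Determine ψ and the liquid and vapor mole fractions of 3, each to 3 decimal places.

Rachford–Rice: g(ψ) = Σ zᵢ(Kᵢ−1)/(1+ψ(Kᵢ−1)) = 0.
Feasibility: ΣzᵢKᵢ = 1.254, Σzᵢ/Kᵢ = 1.062 — both > 1, two phases present.
Iterate (Newton) starting at ψ = 0.5:
  ψ = 0.500: g = 0.0320, g' = -0.241 → ψ = 0.633
  ψ = 0.633: g = 0.0027, g' = -0.203 → ψ = 0.646
Converged at ψ = 0.646.
Compositions from xᵢ = zᵢ/(1+ψ(Kᵢ−1)), yᵢ = Kᵢxᵢ:
  1: x = 0.063, y = 0.208
  2: x = 0.057, y = 0.082
  3: x = 0.401, y = 0.376
  4: x = 0.479, y = 0.333

ψ = 0.646, x_3 = 0.401, y_3 = 0.376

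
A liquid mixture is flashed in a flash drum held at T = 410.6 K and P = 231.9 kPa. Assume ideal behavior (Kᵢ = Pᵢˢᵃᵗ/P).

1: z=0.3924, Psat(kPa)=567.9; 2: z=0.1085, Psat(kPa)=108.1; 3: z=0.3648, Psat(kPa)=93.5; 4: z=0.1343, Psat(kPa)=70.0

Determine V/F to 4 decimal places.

Raoult's law: Kᵢ = Pᵢˢᵃᵗ/P = Pᵢˢᵃᵗ/231.9.
  K_1 = 567.9/231.9 = 2.448900, K_2 = 108.1/231.9 = 0.466149, K_3 = 93.5/231.9 = 0.403191, K_4 = 70.0/231.9 = 0.301854
Rachford–Rice: g(V/F) = Σ zᵢ(Kᵢ−1)/(1+V/F(Kᵢ−1)) = 0.
Feasibility: ΣzᵢKᵢ = 1.1991, Σzᵢ/Kᵢ = 1.7427 — both > 1, two phases present.
Iterate (Newton) starting at V/F = 0.69:
  V/F = 0.6900: g = -0.35844, g' = -0.9027 → V/F = 0.2929
  V/F = 0.2929: g = -0.05124, g' = -0.7437 → V/F = 0.2241
  V/F = 0.2241: g = 0.00095, g' = -0.7745 → V/F = 0.2253
Converged at V/F = 0.2253.

V/F = 0.2253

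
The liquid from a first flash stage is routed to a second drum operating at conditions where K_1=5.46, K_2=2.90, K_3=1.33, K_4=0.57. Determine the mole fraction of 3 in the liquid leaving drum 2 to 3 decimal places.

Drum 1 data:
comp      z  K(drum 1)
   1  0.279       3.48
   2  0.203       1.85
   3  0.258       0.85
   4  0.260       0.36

x_3 (drum 2) = 0.237

Drum 1:
Newton iteration, ψ₁⁰ = 0.57:
  ψ₁ = 0.570: g = 0.0986, g' = -0.632 → ψ₁ = 0.726
  ψ₁ = 0.726: g = -0.0005, g' = -0.654 → ψ₁ = 0.725
Converged at ψ₁ = 0.725.
Drum-1 compositions:
  1: x = 0.100, y = 0.347
  2: x = 0.126, y = 0.232
  3: x = 0.289, y = 0.246
  4: x = 0.485, y = 0.175
Drum-2 feed = drum-1 liquid: z₂ = (0.0997, 0.1256, 0.2895, 0.4852).
Drum 2:
Iterate (Newton) starting at ψ₂ = 0.5:
  ψ₂ = 0.500: g = 0.0762, g' = -0.478 → ψ₂ = 0.659
  ψ₂ = 0.659: g = 0.0060, g' = -0.413 → ψ₂ = 0.674
Converged at ψ₂ = 0.674.
  1: x = 0.025, y = 0.136
  2: x = 0.055, y = 0.160
  3: x = 0.237, y = 0.315
  4: x = 0.683, y = 0.389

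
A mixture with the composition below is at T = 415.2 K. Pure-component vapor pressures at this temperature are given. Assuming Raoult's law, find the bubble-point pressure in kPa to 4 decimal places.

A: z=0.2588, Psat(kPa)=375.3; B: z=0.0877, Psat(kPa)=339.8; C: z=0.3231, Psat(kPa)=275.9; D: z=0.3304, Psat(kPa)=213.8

At the bubble point ψ → 0, so ΣzᵢKᵢ = 1 with Kᵢ = Pᵢˢᵃᵗ/P ⇒ P = ΣzᵢPᵢˢᵃᵗ.
P = 0.2588·375.3 + 0.0877·339.8 + 0.3231·275.9 + 0.3304·213.8 = 286.7109 kPa

Pbub = 286.7109 kPa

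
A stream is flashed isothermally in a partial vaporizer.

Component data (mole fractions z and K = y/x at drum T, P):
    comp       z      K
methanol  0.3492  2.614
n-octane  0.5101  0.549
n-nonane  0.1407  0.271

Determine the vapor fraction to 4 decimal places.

Material balance + equilibrium reduce to Σ zᵢ(Kᵢ−1)/(1+ψ(Kᵢ−1)) = 0.
Feasibility: ΣzᵢKᵢ = 1.2310, Σzᵢ/Kᵢ = 1.5819 — both > 1, two phases present.
Iterate (Newton) starting at ψ = 0.35:
  ψ = 0.3500: g = -0.05073, g' = -0.6525 → ψ = 0.2723
  ψ = 0.2723: g = 0.00132, g' = -0.6903 → ψ = 0.2742
Converged at ψ = 0.2742.

ψ = 0.2742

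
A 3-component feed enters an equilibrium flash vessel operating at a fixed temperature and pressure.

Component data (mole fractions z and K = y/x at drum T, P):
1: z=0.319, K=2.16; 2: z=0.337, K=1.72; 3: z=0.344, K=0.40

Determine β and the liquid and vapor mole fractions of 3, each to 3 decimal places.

β = 0.717, x_3 = 0.604, y_3 = 0.241

Newton iteration, β⁰ = 0.5:
  β = 0.500: g = 0.1178, g' = -0.519 → β = 0.727
  β = 0.727: g = -0.0060, g' = -0.591 → β = 0.717
Converged at β = 0.717.
Compositions from xᵢ = zᵢ/(1+β(Kᵢ−1)), yᵢ = Kᵢxᵢ:
  1: x = 0.174, y = 0.376
  2: x = 0.222, y = 0.382
  3: x = 0.604, y = 0.241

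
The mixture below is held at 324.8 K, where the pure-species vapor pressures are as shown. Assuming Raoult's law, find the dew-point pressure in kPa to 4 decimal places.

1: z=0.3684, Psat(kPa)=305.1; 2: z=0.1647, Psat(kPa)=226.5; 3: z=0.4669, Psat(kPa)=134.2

At the dew point ψ → 1, so Σzᵢ/Kᵢ = 1 with Kᵢ = Pᵢˢᵃᵗ/P ⇒ 1/P = Σzᵢ/Pᵢˢᵃᵗ.
1/P = 0.3684/305.1 + 0.1647/226.5 + 0.4669/134.2 = 0.0054138 ⇒ P = 184.7145 kPa

Pdew = 184.7145 kPa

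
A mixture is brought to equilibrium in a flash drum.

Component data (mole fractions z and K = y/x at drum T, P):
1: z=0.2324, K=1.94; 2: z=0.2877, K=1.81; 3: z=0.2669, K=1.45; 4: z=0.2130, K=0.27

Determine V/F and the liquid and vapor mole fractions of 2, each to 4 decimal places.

Rachford–Rice: g(V/F) = Σ zᵢ(Kᵢ−1)/(1+V/F(Kᵢ−1)) = 0.
Feasibility: ΣzᵢKᵢ = 1.4161, Σzᵢ/Kᵢ = 1.2517 — both > 1, two phases present.
Newton iteration, V/F⁰ = 0.33:
  V/F = 0.3300: g = 0.25036, g' = -0.4751 → V/F = 0.8570
  V/F = 0.8570: g = -0.07005, g' = -0.9666 → V/F = 0.7845
  V/F = 0.7845: g = -0.00687, g' = -0.7897 → V/F = 0.7758
  V/F = 0.7758: g = -0.00007, g' = -0.7731 → V/F = 0.7757
Converged at V/F = 0.7757.
Compositions from xᵢ = zᵢ/(1+V/F(Kᵢ−1)), yᵢ = Kᵢxᵢ:
  1: x = 0.1344, y = 0.2607
  2: x = 0.1767, y = 0.3198
  3: x = 0.1978, y = 0.2869
  4: x = 0.4911, y = 0.1326

V/F = 0.7757, x_2 = 0.1767, y_2 = 0.3198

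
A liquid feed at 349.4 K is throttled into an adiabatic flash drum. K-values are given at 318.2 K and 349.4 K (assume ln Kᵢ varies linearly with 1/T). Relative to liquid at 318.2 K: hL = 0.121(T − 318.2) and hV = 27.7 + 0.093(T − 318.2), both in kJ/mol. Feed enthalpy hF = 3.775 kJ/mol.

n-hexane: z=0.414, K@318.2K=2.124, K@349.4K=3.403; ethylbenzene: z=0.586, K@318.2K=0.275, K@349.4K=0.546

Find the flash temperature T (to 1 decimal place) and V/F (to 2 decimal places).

Adiabatic flash: solve Rachford–Rice at each trial T, then check hF = ψ·hV(T) + (1−ψ)·hL(T).
  T = 318.2 K: K = (2.124, 0.275), RR gives ψ = 0.050, H_out = 1.376 kJ/mol
  T = 349.4 K: K = (3.403, 0.546), RR gives ψ = 0.668, H_out = 21.696 kJ/mol
  T = 333.8 K: K = (2.718, 0.394), RR gives ψ = 0.342, H_out = 11.207 kJ/mol
  T = 326.0 K: K = (2.410, 0.330), RR gives ψ = 0.203, H_out = 6.515 kJ/mol
  T = 322.1 K: K = (2.264, 0.302), RR gives ψ = 0.129, H_out = 4.043 kJ/mol
  T = 320.1 K: K = (2.192, 0.288), RR gives ψ = 0.090, H_out = 2.706 kJ/mol
Linear interpolation between T = 320.1 (H_out = 2.706) and T = 322.1 (H_out = 4.043) on hF = 3.775 gives T ≈ 321.7 K, at which ψ = 0.12.

T = 321.7 K, V/F = 0.12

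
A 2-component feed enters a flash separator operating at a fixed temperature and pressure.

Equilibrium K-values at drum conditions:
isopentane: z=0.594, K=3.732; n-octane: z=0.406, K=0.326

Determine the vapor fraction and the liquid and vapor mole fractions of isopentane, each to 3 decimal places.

ψ = 0.733, x_isopentane = 0.198, y_isopentane = 0.739

Rachford–Rice: g(ψ) = Σ zᵢ(Kᵢ−1)/(1+ψ(Kᵢ−1)) = 0.
Feasibility: ΣzᵢKᵢ = 2.349, Σzᵢ/Kᵢ = 1.405 — both > 1, two phases present.
Binary case is linear: z₁(K₁−1)(1+ψ(K₂−1)) + z₂(K₂−1)(1+ψ(K₁−1)) = 0
⇒ ψ = [z₁(K₁−1)+z₂(K₂−1)] / [−(K₁−1)(K₂−1)] = 1.3492/1.8414 = 0.733
Compositions from xᵢ = zᵢ/(1+ψ(Kᵢ−1)), yᵢ = Kᵢxᵢ:
  isopentane: x = 0.198, y = 0.739
  n-octane: x = 0.802, y = 0.261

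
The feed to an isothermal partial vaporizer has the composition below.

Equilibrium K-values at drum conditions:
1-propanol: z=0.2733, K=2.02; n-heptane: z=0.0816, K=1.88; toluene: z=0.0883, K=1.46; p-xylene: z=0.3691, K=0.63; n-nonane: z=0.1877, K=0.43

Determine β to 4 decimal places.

β = 0.3630

Let β = V/F and solve Σ zᵢ(Kᵢ−1)/(1+β(Kᵢ−1)) = 0.
g(0) = ΣzᵢKᵢ − 1 = 0.1476 and g(1) = 1 − Σzᵢ/Kᵢ = -0.2616, so a root lies in (0, 1).
Iterate (Newton) starting at β = 0.5:
  β = 0.5000: g = -0.04970, g' = -0.3629 → β = 0.3630
Converged at β = 0.3630.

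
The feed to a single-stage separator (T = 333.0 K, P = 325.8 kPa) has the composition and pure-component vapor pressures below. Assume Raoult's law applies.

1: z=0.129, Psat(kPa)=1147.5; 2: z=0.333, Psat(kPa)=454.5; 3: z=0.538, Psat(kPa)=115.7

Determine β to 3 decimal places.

Raoult's law: Kᵢ = Pᵢˢᵃᵗ/P = Pᵢˢᵃᵗ/325.8.
  K_1 = 1147.5/325.8 = 3.52210, K_2 = 454.5/325.8 = 1.39503, K_3 = 115.7/325.8 = 0.35513
Rachford–Rice: g(β) = Σ zᵢ(Kᵢ−1)/(1+β(Kᵢ−1)) = 0.
Check two-phase: ΣzᵢKᵢ = 1.110 > 1 and Σzᵢ/Kᵢ = 1.790 > 1, so g(0) = 0.110 > 0 and g(1) = -0.790 < 0.
Newton iteration, β⁰ = 0.5:
  β = 0.500: g = -0.2583, g' = -0.684 → β = 0.122
  β = 0.122: g = -0.0026, g' = -0.790 → β = 0.119
Converged at β = 0.119.

β = 0.119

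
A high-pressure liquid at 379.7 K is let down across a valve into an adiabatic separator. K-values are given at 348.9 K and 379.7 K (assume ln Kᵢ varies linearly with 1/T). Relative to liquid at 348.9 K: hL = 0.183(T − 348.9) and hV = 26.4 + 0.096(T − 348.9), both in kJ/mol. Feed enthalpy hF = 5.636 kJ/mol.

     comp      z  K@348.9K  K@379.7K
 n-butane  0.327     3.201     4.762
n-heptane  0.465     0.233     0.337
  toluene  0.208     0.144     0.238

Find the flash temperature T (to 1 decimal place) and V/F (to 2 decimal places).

Adiabatic flash: solve Rachford–Rice at each trial T, then check hF = ψ·hV(T) + (1−ψ)·hL(T).
  T = 348.9 K: K = (3.201, 0.233, 0.144), RR gives ψ = 0.106, H_out = 2.791 kJ/mol
  T = 379.7 K: K = (4.762, 0.337, 0.238), RR gives ψ = 0.292, H_out = 12.564 kJ/mol
  T = 364.3 K: K = (3.937, 0.282, 0.187), RR gives ψ = 0.208, H_out = 8.038 kJ/mol
  T = 356.6 K: K = (3.558, 0.257, 0.165), RR gives ψ = 0.161, H_out = 5.540 kJ/mol
  T = 360.5 K: K = (3.747, 0.270, 0.176), RR gives ψ = 0.185, H_out = 6.832 kJ/mol
  T = 358.6 K: K = (3.654, 0.264, 0.170), RR gives ψ = 0.174, H_out = 6.210 kJ/mol
Linear interpolation between T = 356.6 (H_out = 5.540) and T = 358.6 (H_out = 6.210) on hF = 5.636 gives T ≈ 356.9 K, at which ψ = 0.16.

T = 356.9 K, V/F = 0.16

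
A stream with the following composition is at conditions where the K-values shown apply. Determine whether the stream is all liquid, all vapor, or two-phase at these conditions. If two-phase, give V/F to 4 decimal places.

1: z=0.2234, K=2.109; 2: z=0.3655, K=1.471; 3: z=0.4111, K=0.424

ΣzᵢKᵢ = 1.1831; Σzᵢ/Kᵢ = 1.3240.
Both exceed 1, so a two-phase solution exists.
Newton–Raphson from ψ = 0.5:
  ψ = 0.5000: g = -0.03386, g' = -0.4359 → ψ = 0.4223
  ψ = 0.4223: g = -0.00059, g' = -0.4220 → ψ = 0.4209
Converged at ψ = 0.4209.

two-phase, V/F = 0.4209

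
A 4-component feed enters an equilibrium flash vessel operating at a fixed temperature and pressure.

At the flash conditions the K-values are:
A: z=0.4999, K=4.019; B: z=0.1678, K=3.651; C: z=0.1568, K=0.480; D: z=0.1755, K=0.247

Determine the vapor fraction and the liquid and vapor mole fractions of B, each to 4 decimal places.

Let ψ = V/F and solve Σ zᵢ(Kᵢ−1)/(1+ψ(Kᵢ−1)) = 0.
g(0) = ΣzᵢKᵢ − 1 = 1.7403 and g(1) = 1 − Σzᵢ/Kᵢ = -0.2075, so a root lies in (0, 1).
Newton–Raphson from ψ = 0.47:
  ψ = 0.4700: g = 0.50952, g' = -1.3251 → ψ = 0.8545
  ψ = 0.8545: g = 0.04045, g' = -1.3862 → ψ = 0.8837
  ψ = 0.8837: g = -0.00129, g' = -1.4783 → ψ = 0.8828
Converged at ψ = 0.8828.
Compositions from xᵢ = zᵢ/(1+ψ(Kᵢ−1)), yᵢ = Kᵢxᵢ:
  A: x = 0.1364, y = 0.5482
  B: x = 0.0502, y = 0.1834
  C: x = 0.2899, y = 0.1391
  D: x = 0.5235, y = 0.1293

ψ = 0.8828, x_B = 0.0502, y_B = 0.1834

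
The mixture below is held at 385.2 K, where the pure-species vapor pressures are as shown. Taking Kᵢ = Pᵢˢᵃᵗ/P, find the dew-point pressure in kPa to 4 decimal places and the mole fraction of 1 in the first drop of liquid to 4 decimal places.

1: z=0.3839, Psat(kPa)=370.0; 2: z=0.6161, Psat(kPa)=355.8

Pdew = 361.1206 kPa, x_1 = 0.3747

At the dew point ψ → 1, so Σzᵢ/Kᵢ = 1 with Kᵢ = Pᵢˢᵃᵗ/P ⇒ 1/P = Σzᵢ/Pᵢˢᵃᵗ.
1/P = 0.3839/370.0 + 0.6161/355.8 = 0.0027692 ⇒ P = 361.1206 kPa
xᵢ = zᵢP/Pᵢˢᵃᵗ ⇒ x_1 = 0.3839·361.1206/370.0 = 0.3747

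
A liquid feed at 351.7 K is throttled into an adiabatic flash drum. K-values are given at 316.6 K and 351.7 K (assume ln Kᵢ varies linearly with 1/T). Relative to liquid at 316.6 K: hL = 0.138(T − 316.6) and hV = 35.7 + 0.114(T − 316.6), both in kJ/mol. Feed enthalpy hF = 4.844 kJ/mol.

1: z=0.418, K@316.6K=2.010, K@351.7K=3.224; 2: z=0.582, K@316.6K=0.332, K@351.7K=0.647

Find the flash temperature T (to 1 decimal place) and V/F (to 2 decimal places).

T = 319.8 K, V/F = 0.12

Adiabatic flash: solve Rachford–Rice at each trial T, then check hF = ψ·hV(T) + (1−ψ)·hL(T).
  T = 316.6 K: K = (2.010, 0.332), RR gives ψ = 0.050, H_out = 1.768 kJ/mol
  T = 351.7 K: K = (3.224, 0.647), RR gives ψ = 0.922, H_out = 36.998 kJ/mol
  T = 334.1 K: K = (2.576, 0.471), RR gives ψ = 0.421, H_out = 17.272 kJ/mol
  T = 325.4 K: K = (2.285, 0.398), RR gives ψ = 0.241, H_out = 9.768 kJ/mol
  T = 321.0 K: K = (2.145, 0.364), RR gives ψ = 0.149, H_out = 5.900 kJ/mol
  T = 318.8 K: K = (2.077, 0.348), RR gives ψ = 0.100, H_out = 3.878 kJ/mol
  T = 319.9 K: K = (2.111, 0.356), RR gives ψ = 0.125, H_out = 4.898 kJ/mol
Linear interpolation between T = 318.8 (H_out = 3.878) and T = 319.9 (H_out = 4.898) on hF = 4.844 gives T ≈ 319.8 K, at which ψ = 0.12.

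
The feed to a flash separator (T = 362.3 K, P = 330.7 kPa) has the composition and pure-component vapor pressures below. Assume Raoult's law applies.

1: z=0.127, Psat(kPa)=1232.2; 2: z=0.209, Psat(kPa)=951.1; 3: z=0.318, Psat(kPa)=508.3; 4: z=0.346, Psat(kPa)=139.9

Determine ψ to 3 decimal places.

Raoult's law: Kᵢ = Pᵢˢᵃᵗ/P = Pᵢˢᵃᵗ/330.7.
  K_1 = 1232.2/330.7 = 3.72604, K_2 = 951.1/330.7 = 2.87602, K_3 = 508.3/330.7 = 1.53704, K_4 = 139.9/330.7 = 0.42304
Material balance + equilibrium reduce to Σ zᵢ(Kᵢ−1)/(1+ψ(Kᵢ−1)) = 0.
Feasibility: ΣzᵢKᵢ = 1.709, Σzᵢ/Kᵢ = 1.132 — both > 1, two phases present.
Newton–Raphson from ψ = 0.55:
  ψ = 0.550: g = 0.1709, g' = -0.631 → ψ = 0.821
  ψ = 0.821: g = 0.0006, g' = -0.664 → ψ = 0.822
Converged at ψ = 0.822.

ψ = 0.822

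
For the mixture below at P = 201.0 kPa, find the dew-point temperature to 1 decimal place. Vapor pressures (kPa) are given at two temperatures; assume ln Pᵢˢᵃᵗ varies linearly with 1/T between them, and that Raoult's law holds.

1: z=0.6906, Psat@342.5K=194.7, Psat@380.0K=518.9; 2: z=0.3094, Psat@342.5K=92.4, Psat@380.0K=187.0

Dew-point temperature: Σzᵢ·P/Pᵢˢᵃᵗ(T) = 1. Interpolate ln Pᵢˢᵃᵗ = aᵢ + bᵢ/T.
  T = 342.5 K: ΣzᵢP/Pᵢˢᵃᵗ = 1.3860
  T = 380.0 K: ΣzᵢP/Pᵢˢᵃᵗ = 0.6001
  T = 361.2 K: ΣzᵢP/Pᵢˢᵃᵗ = 0.8913
  T = 351.9 K: ΣzᵢP/Pᵢˢᵃᵗ = 1.1029
  T = 356.5 K: ΣzᵢP/Pᵢˢᵃᵗ = 0.9911
  T = 354.2 K: ΣzᵢP/Pᵢˢᵃᵗ = 1.0451
Interpolating between 354.2 K and 356.5 K gives T ≈ 356.1 K.

T = 356.1 K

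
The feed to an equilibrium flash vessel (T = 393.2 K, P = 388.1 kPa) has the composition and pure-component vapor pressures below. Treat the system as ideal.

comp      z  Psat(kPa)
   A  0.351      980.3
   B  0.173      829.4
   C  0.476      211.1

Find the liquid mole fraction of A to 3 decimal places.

Raoult's law: Kᵢ = Pᵢˢᵃᵗ/P = Pᵢˢᵃᵗ/388.1.
  K_A = 980.3/388.1 = 2.52590, K_B = 829.4/388.1 = 2.13708, K_C = 211.1/388.1 = 0.54393
Rachford–Rice: g(β) = Σ zᵢ(Kᵢ−1)/(1+β(Kᵢ−1)) = 0.
Check two-phase: ΣzᵢKᵢ = 1.515 > 1 and Σzᵢ/Kᵢ = 1.095 > 1, so g(0) = 0.515 > 0 and g(1) = -0.095 < 0.
Iterate (Newton) starting at β = 0.48:
  β = 0.480: g = 0.1585, g' = -0.528 → β = 0.780
  β = 0.780: g = 0.0118, g' = -0.472 → β = 0.805
Converged at β = 0.805.
Compositions from xᵢ = zᵢ/(1+β(Kᵢ−1)), yᵢ = Kᵢxᵢ:
  A: x = 0.158, y = 0.398
  B: x = 0.090, y = 0.193
  C: x = 0.752, y = 0.409

x_A = 0.158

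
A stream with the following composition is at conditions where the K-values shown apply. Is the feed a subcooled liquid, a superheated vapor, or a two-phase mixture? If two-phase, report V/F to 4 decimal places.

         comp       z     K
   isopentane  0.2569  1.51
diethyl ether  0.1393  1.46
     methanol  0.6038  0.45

ΣzᵢKᵢ = 0.8630; Σzᵢ/Kᵢ = 1.6073.
Since ΣzᵢKᵢ < 1 the mixture is below its bubble point — single liquid phase.

subcooled liquid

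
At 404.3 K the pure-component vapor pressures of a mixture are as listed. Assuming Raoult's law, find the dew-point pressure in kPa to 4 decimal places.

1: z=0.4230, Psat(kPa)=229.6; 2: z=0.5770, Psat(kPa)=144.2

At the dew point ψ → 1, so Σzᵢ/Kᵢ = 1 with Kᵢ = Pᵢˢᵃᵗ/P ⇒ 1/P = Σzᵢ/Pᵢˢᵃᵗ.
1/P = 0.4230/229.6 + 0.5770/144.2 = 0.0058437 ⇒ P = 171.1238 kPa

Pdew = 171.1238 kPa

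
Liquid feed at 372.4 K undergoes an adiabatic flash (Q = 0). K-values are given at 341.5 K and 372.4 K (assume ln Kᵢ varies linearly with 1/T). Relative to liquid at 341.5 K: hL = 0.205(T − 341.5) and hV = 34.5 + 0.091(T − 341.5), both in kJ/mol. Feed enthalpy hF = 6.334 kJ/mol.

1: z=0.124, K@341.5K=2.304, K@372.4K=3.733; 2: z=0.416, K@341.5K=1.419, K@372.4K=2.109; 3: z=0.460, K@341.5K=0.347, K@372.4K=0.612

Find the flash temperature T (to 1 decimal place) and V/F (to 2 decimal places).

Adiabatic flash: solve Rachford–Rice at each trial T, then check hF = ψ·hV(T) + (1−ψ)·hL(T).
  T = 341.5 K: K = (2.304, 1.419, 0.347), RR gives ψ = 0.076, H_out = 2.620 kJ/mol
  T = 372.4 K: K = (3.733, 2.109, 0.612), RR gives ψ = 1.000, H_out = 37.312 kJ/mol
  T = 356.9 K: K = (2.961, 1.744, 0.466), RR gives ψ = 0.527, H_out = 20.420 kJ/mol
  T = 349.2 K: K = (2.619, 1.577, 0.403), RR gives ψ = 0.311, H_out = 12.036 kJ/mol
  T = 345.4 K: K = (2.460, 1.498, 0.375), RR gives ψ = 0.200, H_out = 7.594 kJ/mol
  T = 343.4 K: K = (2.379, 1.457, 0.360), RR gives ψ = 0.138, H_out = 5.107 kJ/mol
Linear interpolation between T = 343.4 (H_out = 5.107) and T = 345.4 (H_out = 7.594) on hF = 6.334 gives T ≈ 344.4 K, at which ψ = 0.17.

T = 344.4 K, V/F = 0.17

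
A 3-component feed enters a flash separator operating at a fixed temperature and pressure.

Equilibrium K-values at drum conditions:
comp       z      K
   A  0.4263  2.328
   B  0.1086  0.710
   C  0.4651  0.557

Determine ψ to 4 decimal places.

ψ = 0.5911

Iterate (Newton) starting at ψ = 0.6:
  ψ = 0.6000: g = -0.00368, g' = -0.4156 → ψ = 0.5911
Converged at ψ = 0.5911.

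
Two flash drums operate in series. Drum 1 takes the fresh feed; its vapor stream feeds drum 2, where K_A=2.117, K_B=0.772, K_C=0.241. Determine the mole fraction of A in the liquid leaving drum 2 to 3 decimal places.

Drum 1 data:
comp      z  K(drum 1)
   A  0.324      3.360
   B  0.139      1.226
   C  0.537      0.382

Drum 1:
Rachford–Rice: g(ψ₁) = Σ zᵢ(Kᵢ−1)/(1+ψ₁(Kᵢ−1)) = 0.
Check two-phase: ΣzᵢKᵢ = 1.464 > 1 and Σzᵢ/Kᵢ = 1.616 > 1, so g(0) = 0.464 > 0 and g(1) = -0.616 < 0.
Newton iteration, ψ₁⁰ = 0.31:
  ψ₁ = 0.310: g = 0.0604, g' = -0.922 → ψ₁ = 0.376
  ψ₁ = 0.376: g = 0.0022, g' = -0.861 → ψ₁ = 0.378
Converged at ψ₁ = 0.378.
Drum-1 compositions:
  A: x = 0.171, y = 0.575
  B: x = 0.128, y = 0.157
  C: x = 0.701, y = 0.268
Drum-2 feed = drum-1 vapor: z₂ = (0.5753, 0.1570, 0.2677).
Drum 2:
Let ψ₂ = V/F and solve Σ zᵢ(Kᵢ−1)/(1+ψ₂(Kᵢ−1)) = 0.
Feasibility: ΣzᵢKᵢ = 1.404, Σzᵢ/Kᵢ = 1.586 — both > 1, two phases present.
Iterate (Newton) starting at ψ₂ = 0.5:
  ψ₂ = 0.500: g = 0.0445, g' = -0.706 → ψ₂ = 0.563
  ψ₂ = 0.563: g = -0.0013, g' = -0.751 → ψ₂ = 0.561
Converged at ψ₂ = 0.561.
  A: x = 0.354, y = 0.749
  B: x = 0.180, y = 0.139
  C: x = 0.466, y = 0.112

x_A (drum 2) = 0.354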